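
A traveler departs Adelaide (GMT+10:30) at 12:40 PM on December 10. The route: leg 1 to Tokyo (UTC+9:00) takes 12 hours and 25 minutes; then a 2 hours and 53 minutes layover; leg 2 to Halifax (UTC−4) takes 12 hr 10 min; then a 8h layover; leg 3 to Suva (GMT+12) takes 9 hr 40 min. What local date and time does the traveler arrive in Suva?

Convert departure to UTC: 12:40 PM − 10:30 = 2:10 AM UTC on Dec 10.
Add 12 hours 25 minutes leg 1 → 2:35 PM UTC.
Add 2 hours and 53 minutes layover in Tokyo → 5:28 PM UTC.
Add 12 hours and 10 minutes leg 2 → 5:38 AM UTC (Dec 11).
Add 8 hours layover in Halifax → 1:38 PM UTC.
Add 9 hours and 40 minutes leg 3 → 11:18 PM UTC.
Suva is UTC+12:00, so local arrival = 11:18 PM + 12:00 = 11:18 AM on Dec 12.

11:18 AM on Dec 12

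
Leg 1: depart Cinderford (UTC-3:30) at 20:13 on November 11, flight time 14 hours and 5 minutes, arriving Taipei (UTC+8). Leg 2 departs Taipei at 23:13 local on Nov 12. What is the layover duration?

Convert departure to UTC: 20:13 + 3:30 = 23:43 UTC on Nov 11.
Add 14 hours 5 minutes flight time → 13:48 UTC (Nov 12).
Taipei is UTC+8:00, so local arrival = 13:48 + 8:00 = 21:48 on Nov 12.
Layover = 23:13 − 21:48 = 1 hour 25 minutes.

1 hour 25 minutes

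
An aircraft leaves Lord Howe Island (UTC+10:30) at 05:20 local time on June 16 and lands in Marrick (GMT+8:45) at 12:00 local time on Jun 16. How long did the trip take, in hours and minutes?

8 hours 25 minutes

Departure in UTC: 05:20 − 10:30 = 18:50 on Jun 15.
Arrival in UTC: 12:00 − 8:45 = 03:15 on Jun 16.
Elapsed = 03:15 − 18:50 (+1 day) = 8 hours 25 minutes.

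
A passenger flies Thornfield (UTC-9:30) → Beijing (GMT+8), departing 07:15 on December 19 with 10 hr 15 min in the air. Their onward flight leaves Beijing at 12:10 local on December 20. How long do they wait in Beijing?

Convert departure to UTC: 07:15 + 9:30 = 16:45 UTC on Dec 19.
Add 10 hours 15 minutes flight time → 03:00 UTC (Dec 20).
Beijing is UTC+8:00, so local arrival = 03:00 + 8:00 = 11:00 on Dec 20.
Layover = 12:10 − 11:00 = 1 hour 10 minutes.

1 hour 10 minutes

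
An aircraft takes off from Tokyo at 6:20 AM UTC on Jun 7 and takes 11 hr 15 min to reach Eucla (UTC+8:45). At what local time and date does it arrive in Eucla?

Departure is given in UTC: 6:20 AM on Jun 7.
Add 11 hours and 15 minutes → 5:35 PM UTC.
Eucla is UTC+8:45: 5:35 PM + 8:45 = 2:20 AM on Jun 8.

2:20 AM on June 8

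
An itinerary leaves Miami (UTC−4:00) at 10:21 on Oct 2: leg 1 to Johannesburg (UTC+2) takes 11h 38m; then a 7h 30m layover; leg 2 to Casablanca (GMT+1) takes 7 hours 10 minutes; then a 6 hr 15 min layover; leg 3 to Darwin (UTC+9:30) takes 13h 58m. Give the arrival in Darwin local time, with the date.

22:22 on October 4

Convert departure to UTC: 10:21 + 4:00 = 14:21 UTC on Oct 2.
Add 11 hours 38 minutes leg 1 → 01:59 UTC (Oct 3).
Add 7 hours 30 minutes layover in Johannesburg → 09:29 UTC.
Add 7 hours 10 minutes leg 2 → 16:39 UTC.
Add 6 hours 15 minutes layover in Casablanca → 22:54 UTC.
Add 13 hours 58 minutes leg 3 → 12:52 UTC (Oct 4).
Darwin is UTC+9:30, so local arrival = 12:52 + 9:30 = 22:22 on Oct 4.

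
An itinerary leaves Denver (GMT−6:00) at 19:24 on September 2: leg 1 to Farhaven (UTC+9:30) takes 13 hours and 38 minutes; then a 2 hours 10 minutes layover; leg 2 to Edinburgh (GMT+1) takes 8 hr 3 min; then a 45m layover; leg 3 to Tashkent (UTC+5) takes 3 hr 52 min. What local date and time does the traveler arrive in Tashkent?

10:52 on Sep 4

Convert departure to UTC: 19:24 + 6:00 = 01:24 UTC on Sep 3.
Add 13 hours and 38 minutes leg 1 → 15:02 UTC.
Add 2 hours and 10 minutes layover in Farhaven → 17:12 UTC.
Add 8 hours and 3 minutes leg 2 → 01:15 UTC (Sep 4).
Add 45 minutes layover in Edinburgh → 02:00 UTC.
Add 3 hours 52 minutes leg 3 → 05:52 UTC.
Tashkent is UTC+5:00, so local arrival = 05:52 + 5:00 = 10:52 on Sep 4.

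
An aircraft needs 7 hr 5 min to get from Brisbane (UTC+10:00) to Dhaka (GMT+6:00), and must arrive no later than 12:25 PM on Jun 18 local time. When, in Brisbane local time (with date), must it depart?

Target arrival in UTC: 12:25 PM − 6:00 = 6:25 AM on Jun 18.
Subtract 7 hours 5 minutes → departure 11:20 PM UTC on Jun 17.
Brisbane is UTC+10:00: 11:20 PM + 10:00 = 9:20 AM on Jun 18.

9:20 AM on June 18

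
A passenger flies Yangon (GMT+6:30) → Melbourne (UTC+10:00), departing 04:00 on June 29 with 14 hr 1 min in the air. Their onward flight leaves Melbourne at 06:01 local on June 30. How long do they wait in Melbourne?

8 hours 30 minutes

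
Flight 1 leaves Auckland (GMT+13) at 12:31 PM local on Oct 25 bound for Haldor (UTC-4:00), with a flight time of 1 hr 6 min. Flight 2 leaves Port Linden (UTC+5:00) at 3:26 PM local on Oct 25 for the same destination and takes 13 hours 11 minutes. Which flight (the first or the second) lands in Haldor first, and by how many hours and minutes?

the first, by 23 hours

Flight 1 in UTC: 12:31 PM − 13:00 = 11:31 PM on Oct 24.
+1 hour 6 minutes → arrive 12:37 AM UTC on Oct 25.
Flight 2 in UTC: 3:26 PM − 5:00 = 10:26 AM on Oct 25.
+13 hours 11 minutes → arrive 11:37 PM UTC on Oct 25.
Flight 1 lands earlier by 23 hours.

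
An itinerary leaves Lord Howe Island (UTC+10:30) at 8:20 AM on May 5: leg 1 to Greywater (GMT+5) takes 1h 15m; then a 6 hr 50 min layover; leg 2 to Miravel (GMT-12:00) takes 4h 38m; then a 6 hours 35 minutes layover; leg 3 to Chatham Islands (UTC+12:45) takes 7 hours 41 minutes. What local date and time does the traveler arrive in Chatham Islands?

Convert departure to UTC: 8:20 AM − 10:30 = 9:50 PM UTC on May 4.
Add 1 hour 15 minutes leg 1 → 11:05 PM UTC.
Add 6 hours and 50 minutes layover in Greywater → 5:55 AM UTC (May 5).
Add 4 hours and 38 minutes leg 2 → 10:33 AM UTC.
Add 6 hours 35 minutes layover in Miravel → 5:08 PM UTC.
Add 7 hours and 41 minutes leg 3 → 12:49 AM UTC (May 6).
Chatham Islands is UTC+12:45, so local arrival = 12:49 AM + 12:45 = 1:34 PM on May 6.

1:34 PM on May 6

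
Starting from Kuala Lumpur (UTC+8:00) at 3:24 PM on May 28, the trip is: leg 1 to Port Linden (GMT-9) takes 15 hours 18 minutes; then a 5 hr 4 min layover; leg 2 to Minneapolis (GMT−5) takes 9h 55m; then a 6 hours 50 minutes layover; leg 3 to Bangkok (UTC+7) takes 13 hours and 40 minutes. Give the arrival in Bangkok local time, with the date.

Convert departure to UTC: 3:24 PM − 8:00 = 7:24 AM UTC on May 28.
Add 15 hours 18 minutes leg 1 → 10:42 PM UTC.
Add 5 hours 4 minutes layover in Port Linden → 3:46 AM UTC (May 29).
Add 9 hours 55 minutes leg 2 → 1:41 PM UTC.
Add 6 hours 50 minutes layover in Minneapolis → 8:31 PM UTC.
Add 13 hours and 40 minutes leg 3 → 10:11 AM UTC (May 30).
Bangkok is UTC+7:00, so local arrival = 10:11 AM + 7:00 = 5:11 PM on May 30.

5:11 PM on May 30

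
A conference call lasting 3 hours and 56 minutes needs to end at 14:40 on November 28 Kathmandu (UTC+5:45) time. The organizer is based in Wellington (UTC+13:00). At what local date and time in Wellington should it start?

17:59 on Nov 28

Target end time in UTC: 14:40 − 5:45 = 08:55 on Nov 28.
Subtract 3 hours and 56 minutes → start 04:59 UTC on Nov 28.
Wellington is UTC+13:00: 04:59 + 13:00 = 17:59 on Nov 28.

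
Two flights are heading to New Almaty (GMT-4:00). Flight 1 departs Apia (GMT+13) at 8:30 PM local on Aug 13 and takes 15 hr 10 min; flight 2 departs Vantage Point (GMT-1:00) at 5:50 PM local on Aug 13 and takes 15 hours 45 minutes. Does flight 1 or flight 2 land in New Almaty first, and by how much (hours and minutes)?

the first, by 11 hours 55 minutes

Flight 1 in UTC: 8:30 PM − 13:00 = 7:30 AM on Aug 13.
+15 hours and 10 minutes → arrive 10:40 PM UTC on Aug 13.
Flight 2 in UTC: 5:50 PM + 1:00 = 6:50 PM on Aug 13.
+15 hours 45 minutes → arrive 10:35 AM UTC on Aug 14.
Flight 1 lands earlier by 11 hours 55 minutes.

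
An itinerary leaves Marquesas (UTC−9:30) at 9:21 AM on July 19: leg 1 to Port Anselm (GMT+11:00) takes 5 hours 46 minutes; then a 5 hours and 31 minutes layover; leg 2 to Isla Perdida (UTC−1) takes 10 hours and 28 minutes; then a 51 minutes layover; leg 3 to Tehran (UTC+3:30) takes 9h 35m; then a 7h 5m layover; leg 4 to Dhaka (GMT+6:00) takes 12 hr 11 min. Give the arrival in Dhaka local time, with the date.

Convert departure to UTC: 9:21 AM + 9:30 = 6:51 PM UTC on Jul 19.
Add 5 hours and 46 minutes leg 1 → 12:37 AM UTC (Jul 20).
Add 5 hours and 31 minutes layover in Port Anselm → 6:08 AM UTC.
Add 10 hours 28 minutes leg 2 → 4:36 PM UTC.
Add 51 minutes layover in Isla Perdida → 5:27 PM UTC.
Add 9 hours 35 minutes leg 3 → 3:02 AM UTC (Jul 21).
Add 7 hours and 5 minutes layover in Tehran → 10:07 AM UTC.
Add 12 hours and 11 minutes leg 4 → 10:18 PM UTC.
Dhaka is UTC+6:00, so local arrival = 10:18 PM + 6:00 = 4:18 AM on Jul 22.

4:18 AM on Jul 22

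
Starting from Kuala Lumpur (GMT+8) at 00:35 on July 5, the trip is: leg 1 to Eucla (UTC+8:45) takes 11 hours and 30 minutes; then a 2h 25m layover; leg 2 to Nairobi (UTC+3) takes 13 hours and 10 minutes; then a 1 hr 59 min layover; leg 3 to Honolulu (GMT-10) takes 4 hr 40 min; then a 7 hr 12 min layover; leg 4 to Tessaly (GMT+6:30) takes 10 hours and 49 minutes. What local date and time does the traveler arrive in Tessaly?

02:50 on Jul 7

Convert departure to UTC: 00:35 − 8:00 = 16:35 UTC on Jul 4.
Add 11 hours and 30 minutes leg 1 → 04:05 UTC (Jul 5).
Add 2 hours and 25 minutes layover in Eucla → 06:30 UTC.
Add 13 hours and 10 minutes leg 2 → 19:40 UTC.
Add 1 hour 59 minutes layover in Nairobi → 21:39 UTC.
Add 4 hours and 40 minutes leg 3 → 02:19 UTC (Jul 6).
Add 7 hours and 12 minutes layover in Honolulu → 09:31 UTC.
Add 10 hours 49 minutes leg 4 → 20:20 UTC.
Tessaly is UTC+6:30, so local arrival = 20:20 + 6:30 = 02:50 on Jul 7.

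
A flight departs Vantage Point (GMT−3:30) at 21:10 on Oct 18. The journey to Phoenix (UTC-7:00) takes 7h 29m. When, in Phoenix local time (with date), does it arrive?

Convert departure to UTC: 21:10 + 3:30 = 00:40 UTC on Oct 19.
Add 7 hours and 29 minutes travel time → 08:09 UTC.
Phoenix is UTC−7:00, so local arrival = 08:09 − 7:00 = 01:09 on Oct 19.

01:09 on October 19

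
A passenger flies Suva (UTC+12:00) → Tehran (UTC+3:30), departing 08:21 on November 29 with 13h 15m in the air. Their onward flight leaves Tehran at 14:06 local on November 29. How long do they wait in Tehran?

1 hour

Convert departure to UTC: 08:21 − 12:00 = 20:21 UTC on Nov 28.
Add 13 hours and 15 minutes flight time → 09:36 UTC (Nov 29).
Tehran is UTC+3:30, so local arrival = 09:36 + 3:30 = 13:06 on Nov 29.
Layover = 14:06 − 13:06 = 1 hour.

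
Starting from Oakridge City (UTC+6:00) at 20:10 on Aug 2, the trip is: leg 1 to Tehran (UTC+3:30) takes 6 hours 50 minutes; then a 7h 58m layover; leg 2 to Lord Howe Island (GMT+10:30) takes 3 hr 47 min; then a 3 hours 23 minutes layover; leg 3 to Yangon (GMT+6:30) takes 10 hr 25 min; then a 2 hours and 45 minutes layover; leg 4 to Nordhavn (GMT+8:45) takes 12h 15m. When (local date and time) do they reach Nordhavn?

22:18 on August 4

Convert departure to UTC: 20:10 − 6:00 = 14:10 UTC on Aug 2.
Add 6 hours 50 minutes leg 1 → 21:00 UTC.
Add 7 hours and 58 minutes layover in Tehran → 04:58 UTC (Aug 3).
Add 3 hours and 47 minutes leg 2 → 08:45 UTC.
Add 3 hours and 23 minutes layover in Lord Howe Island → 12:08 UTC.
Add 10 hours and 25 minutes leg 3 → 22:33 UTC.
Add 2 hours and 45 minutes layover in Yangon → 01:18 UTC (Aug 4).
Add 12 hours and 15 minutes leg 4 → 13:33 UTC.
Nordhavn is UTC+8:45, so local arrival = 13:33 + 8:45 = 22:18 on Aug 4.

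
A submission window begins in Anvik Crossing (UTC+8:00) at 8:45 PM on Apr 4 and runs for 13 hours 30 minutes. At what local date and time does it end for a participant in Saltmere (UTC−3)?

11:15 PM on Apr 4

Saltmere is 11:00 behind Anvik Crossing.
After 13 hours 30 minutes it is 10:15 AM (Apr 5) in Anvik Crossing.
Shift by the zone difference: 10:15 AM − 11:00 = 11:15 PM on Apr 4 in Saltmere.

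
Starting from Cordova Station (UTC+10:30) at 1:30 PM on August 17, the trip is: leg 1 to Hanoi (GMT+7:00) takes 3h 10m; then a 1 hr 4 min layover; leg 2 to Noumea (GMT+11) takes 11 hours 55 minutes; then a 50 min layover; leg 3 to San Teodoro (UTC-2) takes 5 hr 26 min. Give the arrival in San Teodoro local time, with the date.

11:25 PM on Aug 17

Convert departure to UTC: 1:30 PM − 10:30 = 3:00 AM UTC on Aug 17.
Add 3 hours 10 minutes leg 1 → 6:10 AM UTC.
Add 1 hour 4 minutes layover in Hanoi → 7:14 AM UTC.
Add 11 hours and 55 minutes leg 2 → 7:09 PM UTC.
Add 50 minutes layover in Noumea → 7:59 PM UTC.
Add 5 hours and 26 minutes leg 3 → 1:25 AM UTC (Aug 18).
San Teodoro is UTC−2:00, so local arrival = 1:25 AM − 2:00 = 11:25 PM on Aug 17.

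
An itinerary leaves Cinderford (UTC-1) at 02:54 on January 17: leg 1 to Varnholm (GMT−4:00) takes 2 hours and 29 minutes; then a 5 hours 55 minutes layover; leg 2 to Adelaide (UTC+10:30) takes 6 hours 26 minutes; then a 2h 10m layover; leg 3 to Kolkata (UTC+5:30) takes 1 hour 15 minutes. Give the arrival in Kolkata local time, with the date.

03:39 on January 18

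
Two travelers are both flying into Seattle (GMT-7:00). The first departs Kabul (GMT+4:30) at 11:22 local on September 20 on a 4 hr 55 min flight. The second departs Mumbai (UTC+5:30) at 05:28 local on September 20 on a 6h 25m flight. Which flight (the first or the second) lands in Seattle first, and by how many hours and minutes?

the second, by 5 hours 24 minutes

Flight 1 in UTC: 11:22 − 4:30 = 06:52 on Sep 20.
+4 hours and 55 minutes → arrive 11:47 UTC on Sep 20.
Flight 2 in UTC: 05:28 − 5:30 = 23:58 on Sep 19.
+6 hours 25 minutes → arrive 06:23 UTC on Sep 20.
Flight 2 lands earlier by 5 hours 24 minutes.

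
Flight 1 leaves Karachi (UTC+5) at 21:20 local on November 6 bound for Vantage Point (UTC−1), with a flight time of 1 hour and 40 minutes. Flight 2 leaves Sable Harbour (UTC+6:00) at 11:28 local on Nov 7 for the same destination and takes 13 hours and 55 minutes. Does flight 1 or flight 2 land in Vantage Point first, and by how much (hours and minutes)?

Flight 1 in UTC: 21:20 − 5:00 = 16:20 on Nov 6.
+1 hour and 40 minutes → arrive 18:00 UTC on Nov 6.
Flight 2 in UTC: 11:28 − 6:00 = 05:28 on Nov 7.
+13 hours 55 minutes → arrive 19:23 UTC on Nov 7.
Flight 1 lands earlier by 25 hours 23 minutes.

the first, by 25 hours 23 minutes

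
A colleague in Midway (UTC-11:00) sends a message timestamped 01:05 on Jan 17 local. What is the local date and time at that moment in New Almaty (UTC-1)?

11:05 on Jan 17

In UTC: 01:05 + 11:00 = 12:05 on Jan 17.
New Almaty is UTC−1:00: 12:05 − 1:00 = 11:05 on Jan 17.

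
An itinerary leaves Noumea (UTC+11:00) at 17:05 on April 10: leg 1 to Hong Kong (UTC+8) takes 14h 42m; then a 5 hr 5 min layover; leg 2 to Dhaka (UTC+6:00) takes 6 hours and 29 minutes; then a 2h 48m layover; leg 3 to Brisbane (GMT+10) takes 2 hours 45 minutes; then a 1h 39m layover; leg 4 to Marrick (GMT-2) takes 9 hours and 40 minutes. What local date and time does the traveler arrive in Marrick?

Convert departure to UTC: 17:05 − 11:00 = 06:05 UTC on Apr 10.
Add 14 hours and 42 minutes leg 1 → 20:47 UTC.
Add 5 hours and 5 minutes layover in Hong Kong → 01:52 UTC (Apr 11).
Add 6 hours 29 minutes leg 2 → 08:21 UTC.
Add 2 hours 48 minutes layover in Dhaka → 11:09 UTC.
Add 2 hours 45 minutes leg 3 → 13:54 UTC.
Add 1 hour and 39 minutes layover in Brisbane → 15:33 UTC.
Add 9 hours and 40 minutes leg 4 → 01:13 UTC (Apr 12).
Marrick is UTC−2:00, so local arrival = 01:13 − 2:00 = 23:13 on Apr 11.

23:13 on April 11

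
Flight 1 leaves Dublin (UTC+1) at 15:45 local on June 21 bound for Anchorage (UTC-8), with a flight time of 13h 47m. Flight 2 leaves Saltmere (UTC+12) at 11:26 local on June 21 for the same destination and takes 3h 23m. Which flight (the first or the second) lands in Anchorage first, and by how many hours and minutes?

the second, by 25 hours 43 minutes

Flight 1 in UTC: 15:45 − 1:00 = 14:45 on Jun 21.
+13 hours and 47 minutes → arrive 04:32 UTC on Jun 22.
Flight 2 in UTC: 11:26 − 12:00 = 23:26 on Jun 20.
+3 hours 23 minutes → arrive 02:49 UTC on Jun 21.
Flight 2 lands earlier by 25 hours 43 minutes.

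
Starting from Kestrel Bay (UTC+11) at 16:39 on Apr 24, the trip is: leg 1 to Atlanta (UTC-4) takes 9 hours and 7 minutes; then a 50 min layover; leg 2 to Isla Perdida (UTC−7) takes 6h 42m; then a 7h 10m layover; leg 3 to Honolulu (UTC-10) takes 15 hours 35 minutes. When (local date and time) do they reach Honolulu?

Convert departure to UTC: 16:39 − 11:00 = 05:39 UTC on Apr 24.
Add 9 hours and 7 minutes leg 1 → 14:46 UTC.
Add 50 minutes layover in Atlanta → 15:36 UTC.
Add 6 hours 42 minutes leg 2 → 22:18 UTC.
Add 7 hours 10 minutes layover in Isla Perdida → 05:28 UTC (Apr 25).
Add 15 hours and 35 minutes leg 3 → 21:03 UTC.
Honolulu is UTC−10:00, so local arrival = 21:03 − 10:00 = 11:03 on Apr 25.

11:03 on April 25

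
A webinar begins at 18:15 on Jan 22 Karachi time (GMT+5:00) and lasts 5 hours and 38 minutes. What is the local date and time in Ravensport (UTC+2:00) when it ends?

20:53 on Jan 22

Convert start to UTC: 18:15 − 5:00 = 13:15 UTC on Jan 22.
Add 5 hours and 38 minutes duration → 18:53 UTC.
Ravensport is UTC+2:00, so local end time = 18:53 + 2:00 = 20:53 on Jan 22.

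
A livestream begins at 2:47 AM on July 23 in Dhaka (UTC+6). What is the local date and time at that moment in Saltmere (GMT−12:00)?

In UTC: 2:47 AM − 6:00 = 8:47 PM on Jul 22.
Saltmere is UTC−12:00: 8:47 PM − 12:00 = 8:47 AM on Jul 22.

8:47 AM on July 22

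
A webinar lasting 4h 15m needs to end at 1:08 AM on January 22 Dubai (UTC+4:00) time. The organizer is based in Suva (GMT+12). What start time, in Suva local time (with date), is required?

4:53 AM on January 22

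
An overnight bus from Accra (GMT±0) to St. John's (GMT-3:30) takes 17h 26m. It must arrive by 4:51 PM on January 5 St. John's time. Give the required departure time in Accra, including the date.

2:55 AM on January 5

Target arrival in UTC: 4:51 PM + 3:30 = 8:21 PM on Jan 5.
Subtract 17 hours and 26 minutes → departure 2:55 AM UTC on Jan 5.
Accra is UTC+0, so departure is 2:55 AM on Jan 5.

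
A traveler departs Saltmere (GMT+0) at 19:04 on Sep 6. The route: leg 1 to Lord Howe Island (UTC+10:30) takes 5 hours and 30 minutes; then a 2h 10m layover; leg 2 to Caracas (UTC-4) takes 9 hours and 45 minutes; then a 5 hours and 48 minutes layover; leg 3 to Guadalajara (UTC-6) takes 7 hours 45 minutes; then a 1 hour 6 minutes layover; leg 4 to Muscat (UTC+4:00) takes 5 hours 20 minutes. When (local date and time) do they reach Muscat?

12:28 on September 8

Saltmere is at UTC+0, so departure is already 19:04 UTC on Sep 6.
Add 5 hours and 30 minutes leg 1 → 00:34 UTC (Sep 7).
Add 2 hours 10 minutes layover in Lord Howe Island → 02:44 UTC.
Add 9 hours 45 minutes leg 2 → 12:29 UTC.
Add 5 hours and 48 minutes layover in Caracas → 18:17 UTC.
Add 7 hours and 45 minutes leg 3 → 02:02 UTC (Sep 8).
Add 1 hour 6 minutes layover in Guadalajara → 03:08 UTC.
Add 5 hours 20 minutes leg 4 → 08:28 UTC.
Muscat is UTC+4:00, so local arrival = 08:28 + 4:00 = 12:28 on Sep 8.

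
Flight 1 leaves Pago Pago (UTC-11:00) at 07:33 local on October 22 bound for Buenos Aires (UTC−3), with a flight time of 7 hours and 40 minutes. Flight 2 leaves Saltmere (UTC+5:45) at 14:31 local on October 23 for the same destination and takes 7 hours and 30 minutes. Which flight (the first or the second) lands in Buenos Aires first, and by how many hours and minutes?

Flight 1 in UTC: 07:33 + 11:00 = 18:33 on Oct 22.
+7 hours and 40 minutes → arrive 02:13 UTC on Oct 23.
Flight 2 in UTC: 14:31 − 5:45 = 08:46 on Oct 23.
+7 hours and 30 minutes → arrive 16:16 UTC on Oct 23.
Flight 1 lands earlier by 14 hours 3 minutes.

the first, by 14 hours 3 minutes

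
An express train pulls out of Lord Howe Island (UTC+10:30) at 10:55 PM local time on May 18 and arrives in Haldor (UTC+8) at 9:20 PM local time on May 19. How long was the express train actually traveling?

24 hours 55 minutes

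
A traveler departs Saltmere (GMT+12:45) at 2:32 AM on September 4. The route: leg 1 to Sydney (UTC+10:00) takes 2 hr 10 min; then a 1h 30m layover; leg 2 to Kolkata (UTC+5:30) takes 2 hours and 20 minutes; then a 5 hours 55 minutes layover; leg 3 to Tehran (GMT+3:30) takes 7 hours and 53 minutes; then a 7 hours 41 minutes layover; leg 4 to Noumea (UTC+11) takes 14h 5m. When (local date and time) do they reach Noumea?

6:21 PM on September 5

Convert departure to UTC: 2:32 AM − 12:45 = 1:47 PM UTC on Sep 3.
Add 2 hours and 10 minutes leg 1 → 3:57 PM UTC.
Add 1 hour and 30 minutes layover in Sydney → 5:27 PM UTC.
Add 2 hours 20 minutes leg 2 → 7:47 PM UTC.
Add 5 hours and 55 minutes layover in Kolkata → 1:42 AM UTC (Sep 4).
Add 7 hours 53 minutes leg 3 → 9:35 AM UTC.
Add 7 hours and 41 minutes layover in Tehran → 5:16 PM UTC.
Add 14 hours and 5 minutes leg 4 → 7:21 AM UTC (Sep 5).
Noumea is UTC+11:00, so local arrival = 7:21 AM + 11:00 = 6:21 PM on Sep 5.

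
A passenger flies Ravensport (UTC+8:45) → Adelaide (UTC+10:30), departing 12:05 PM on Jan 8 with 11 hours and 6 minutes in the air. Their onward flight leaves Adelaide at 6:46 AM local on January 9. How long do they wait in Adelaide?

Convert departure to UTC: 12:05 PM − 8:45 = 3:20 AM UTC on Jan 8.
Add 11 hours 6 minutes flight time → 2:26 PM UTC.
Adelaide is UTC+10:30, so local arrival = 2:26 PM + 10:30 = 12:56 AM on Jan 9.
Layover = 6:46 AM − 12:56 AM = 5 hours 50 minutes.

5 hours 50 minutes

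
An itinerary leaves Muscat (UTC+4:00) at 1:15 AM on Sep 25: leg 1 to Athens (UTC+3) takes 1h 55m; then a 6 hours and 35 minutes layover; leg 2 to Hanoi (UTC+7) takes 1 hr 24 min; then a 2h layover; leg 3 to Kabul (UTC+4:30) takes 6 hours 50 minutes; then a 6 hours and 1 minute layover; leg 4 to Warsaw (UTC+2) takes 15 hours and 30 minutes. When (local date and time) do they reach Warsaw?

3:30 PM on Sep 26

Convert departure to UTC: 1:15 AM − 4:00 = 9:15 PM UTC on Sep 24.
Add 1 hour and 55 minutes leg 1 → 11:10 PM UTC.
Add 6 hours and 35 minutes layover in Athens → 5:45 AM UTC (Sep 25).
Add 1 hour 24 minutes leg 2 → 7:09 AM UTC.
Add 2 hours layover in Hanoi → 9:09 AM UTC.
Add 6 hours 50 minutes leg 3 → 3:59 PM UTC.
Add 6 hours 1 minute layover in Kabul → 10:00 PM UTC.
Add 15 hours and 30 minutes leg 4 → 1:30 PM UTC (Sep 26).
Warsaw is UTC+2:00, so local arrival = 1:30 PM + 2:00 = 3:30 PM on Sep 26.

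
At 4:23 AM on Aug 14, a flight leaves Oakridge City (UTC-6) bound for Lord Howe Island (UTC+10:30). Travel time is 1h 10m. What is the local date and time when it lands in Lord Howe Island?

10:03 PM on Aug 14

Convert departure to UTC: 4:23 AM + 6:00 = 10:23 AM UTC on Aug 14.
Add 1 hour 10 minutes travel time → 11:33 AM UTC.
Lord Howe Island is UTC+10:30, so local arrival = 11:33 AM + 10:30 = 10:03 PM on Aug 14.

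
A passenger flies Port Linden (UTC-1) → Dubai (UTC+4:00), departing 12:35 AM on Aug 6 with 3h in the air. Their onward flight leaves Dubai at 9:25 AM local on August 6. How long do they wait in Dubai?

Convert departure to UTC: 12:35 AM + 1:00 = 1:35 AM UTC on Aug 6.
Add 3 hours flight time → 4:35 AM UTC.
Dubai is UTC+4:00, so local arrival = 4:35 AM + 4:00 = 8:35 AM on Aug 6.
Layover = 9:25 AM − 8:35 AM = 50 minutes.

50 minutes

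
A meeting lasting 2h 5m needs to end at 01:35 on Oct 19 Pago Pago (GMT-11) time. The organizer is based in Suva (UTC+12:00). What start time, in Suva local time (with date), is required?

Target end time in UTC: 01:35 + 11:00 = 12:35 on Oct 19.
Subtract 2 hours and 5 minutes → start 10:30 UTC on Oct 19.
Suva is UTC+12:00: 10:30 + 12:00 = 22:30 on Oct 19.

22:30 on October 19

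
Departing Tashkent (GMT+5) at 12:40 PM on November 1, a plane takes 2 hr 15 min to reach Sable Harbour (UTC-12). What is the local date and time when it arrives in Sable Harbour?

Convert departure to UTC: 12:40 PM − 5:00 = 7:40 AM UTC on Nov 1.
Add 2 hours and 15 minutes travel time → 9:55 AM UTC.
Sable Harbour is UTC−12:00, so local arrival = 9:55 AM − 12:00 = 9:55 PM on Oct 31.

9:55 PM on October 31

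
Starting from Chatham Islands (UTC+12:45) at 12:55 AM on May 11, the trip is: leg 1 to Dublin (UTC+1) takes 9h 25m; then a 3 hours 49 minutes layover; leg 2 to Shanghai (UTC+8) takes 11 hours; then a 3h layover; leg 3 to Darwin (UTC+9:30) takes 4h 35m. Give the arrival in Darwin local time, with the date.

Convert departure to UTC: 12:55 AM − 12:45 = 12:10 PM UTC on May 10.
Add 9 hours and 25 minutes leg 1 → 9:35 PM UTC.
Add 3 hours and 49 minutes layover in Dublin → 1:24 AM UTC (May 11).
Add 11 hours leg 2 → 12:24 PM UTC.
Add 3 hours layover in Shanghai → 3:24 PM UTC.
Add 4 hours and 35 minutes leg 3 → 7:59 PM UTC.
Darwin is UTC+9:30, so local arrival = 7:59 PM + 9:30 = 5:29 AM on May 12.

5:29 AM on May 12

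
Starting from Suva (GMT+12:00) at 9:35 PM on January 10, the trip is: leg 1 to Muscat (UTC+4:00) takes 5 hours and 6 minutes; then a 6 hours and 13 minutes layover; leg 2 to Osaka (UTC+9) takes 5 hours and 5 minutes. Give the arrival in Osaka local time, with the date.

10:59 AM on January 11

Convert departure to UTC: 9:35 PM − 12:00 = 9:35 AM UTC on Jan 10.
Add 5 hours 6 minutes leg 1 → 2:41 PM UTC.
Add 6 hours and 13 minutes layover in Muscat → 8:54 PM UTC.
Add 5 hours 5 minutes leg 2 → 1:59 AM UTC (Jan 11).
Osaka is UTC+9:00, so local arrival = 1:59 AM + 9:00 = 10:59 AM on Jan 11.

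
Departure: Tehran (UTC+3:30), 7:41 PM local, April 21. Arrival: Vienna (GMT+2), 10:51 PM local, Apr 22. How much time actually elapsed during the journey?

28 hours 40 minutes

Departure in UTC: 7:41 PM − 3:30 = 4:11 PM on Apr 21.
Arrival in UTC: 10:51 PM − 2:00 = 8:51 PM on Apr 22.
Elapsed = 8:51 PM − 4:11 PM (+1 day) = 28 hours 40 minutes.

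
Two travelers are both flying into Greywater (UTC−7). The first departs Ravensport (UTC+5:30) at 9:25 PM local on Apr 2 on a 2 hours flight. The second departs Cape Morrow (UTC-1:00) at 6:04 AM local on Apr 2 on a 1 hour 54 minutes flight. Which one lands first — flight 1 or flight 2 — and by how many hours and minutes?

the second, by 8 hours 57 minutes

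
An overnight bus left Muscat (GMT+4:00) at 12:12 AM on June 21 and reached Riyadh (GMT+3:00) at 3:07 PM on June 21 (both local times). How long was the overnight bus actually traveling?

Departure in UTC: 12:12 AM − 4:00 = 8:12 PM on Jun 20.
Arrival in UTC: 3:07 PM − 3:00 = 12:07 PM on Jun 21.
Elapsed = 12:07 PM − 8:12 PM (+1 day) = 15 hours 55 minutes.

15 hours 55 minutes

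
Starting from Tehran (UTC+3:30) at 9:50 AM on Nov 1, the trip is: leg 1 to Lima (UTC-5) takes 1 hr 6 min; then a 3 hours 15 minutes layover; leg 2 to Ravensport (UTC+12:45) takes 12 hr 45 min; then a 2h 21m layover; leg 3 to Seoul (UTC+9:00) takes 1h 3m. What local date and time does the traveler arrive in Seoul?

11:50 AM on November 2

Convert departure to UTC: 9:50 AM − 3:30 = 6:20 AM UTC on Nov 1.
Add 1 hour and 6 minutes leg 1 → 7:26 AM UTC.
Add 3 hours and 15 minutes layover in Lima → 10:41 AM UTC.
Add 12 hours and 45 minutes leg 2 → 11:26 PM UTC.
Add 2 hours 21 minutes layover in Ravensport → 1:47 AM UTC (Nov 2).
Add 1 hour and 3 minutes leg 3 → 2:50 AM UTC.
Seoul is UTC+9:00, so local arrival = 2:50 AM + 9:00 = 11:50 AM on Nov 2.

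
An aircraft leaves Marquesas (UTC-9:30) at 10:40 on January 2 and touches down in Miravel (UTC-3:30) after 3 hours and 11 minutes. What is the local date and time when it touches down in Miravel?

19:51 on Jan 2

Miravel is 6:00 ahead of Marquesas.
After 3 hours and 11 minutes it is 13:51 in Marquesas.
Shift by the zone difference: 13:51 + 6:00 = 19:51 on Jan 2 in Miravel.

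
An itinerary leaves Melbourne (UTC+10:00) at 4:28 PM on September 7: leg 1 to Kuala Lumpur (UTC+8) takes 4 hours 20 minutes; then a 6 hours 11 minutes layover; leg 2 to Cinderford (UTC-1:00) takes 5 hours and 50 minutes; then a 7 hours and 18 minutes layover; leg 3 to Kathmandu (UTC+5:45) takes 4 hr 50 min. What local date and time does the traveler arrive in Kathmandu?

4:42 PM on September 8

Convert departure to UTC: 4:28 PM − 10:00 = 6:28 AM UTC on Sep 7.
Add 4 hours and 20 minutes leg 1 → 10:48 AM UTC.
Add 6 hours 11 minutes layover in Kuala Lumpur → 4:59 PM UTC.
Add 5 hours 50 minutes leg 2 → 10:49 PM UTC.
Add 7 hours and 18 minutes layover in Cinderford → 6:07 AM UTC (Sep 8).
Add 4 hours and 50 minutes leg 3 → 10:57 AM UTC.
Kathmandu is UTC+5:45, so local arrival = 10:57 AM + 5:45 = 4:42 PM on Sep 8.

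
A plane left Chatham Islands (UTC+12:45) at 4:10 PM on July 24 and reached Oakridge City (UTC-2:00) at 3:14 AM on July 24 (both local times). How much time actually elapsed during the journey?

1 hour 49 minutes

Departure in UTC: 4:10 PM − 12:45 = 3:25 AM on Jul 24.
Arrival in UTC: 3:14 AM + 2:00 = 5:14 AM on Jul 24.
Elapsed = 5:14 AM − 3:25 AM = 1 hour 49 minutes.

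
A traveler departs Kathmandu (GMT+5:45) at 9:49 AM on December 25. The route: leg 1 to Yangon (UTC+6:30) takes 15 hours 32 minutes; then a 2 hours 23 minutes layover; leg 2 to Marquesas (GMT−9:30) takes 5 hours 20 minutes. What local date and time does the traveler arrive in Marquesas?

5:49 PM on December 25

Convert departure to UTC: 9:49 AM − 5:45 = 4:04 AM UTC on Dec 25.
Add 15 hours 32 minutes leg 1 → 7:36 PM UTC.
Add 2 hours 23 minutes layover in Yangon → 9:59 PM UTC.
Add 5 hours and 20 minutes leg 2 → 3:19 AM UTC (Dec 26).
Marquesas is UTC−9:30, so local arrival = 3:19 AM − 9:30 = 5:49 PM on Dec 25.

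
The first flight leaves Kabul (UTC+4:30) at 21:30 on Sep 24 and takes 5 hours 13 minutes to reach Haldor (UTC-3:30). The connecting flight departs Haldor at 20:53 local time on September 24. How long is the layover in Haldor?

2 hours 10 minutes

Convert departure to UTC: 21:30 − 4:30 = 17:00 UTC on Sep 24.
Add 5 hours 13 minutes flight time → 22:13 UTC.
Haldor is UTC−3:30, so local arrival = 22:13 − 3:30 = 18:43 on Sep 24.
Layover = 20:53 − 18:43 = 2 hours 10 minutes.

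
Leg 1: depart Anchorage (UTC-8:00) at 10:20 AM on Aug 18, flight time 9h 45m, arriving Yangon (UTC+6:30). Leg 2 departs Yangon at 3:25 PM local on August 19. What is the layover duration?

Convert departure to UTC: 10:20 AM + 8:00 = 6:20 PM UTC on Aug 18.
Add 9 hours 45 minutes flight time → 4:05 AM UTC (Aug 19).
Yangon is UTC+6:30, so local arrival = 4:05 AM + 6:30 = 10:35 AM on Aug 19.
Layover = 3:25 PM − 10:35 AM = 4 hours 50 minutes.

4 hours 50 minutes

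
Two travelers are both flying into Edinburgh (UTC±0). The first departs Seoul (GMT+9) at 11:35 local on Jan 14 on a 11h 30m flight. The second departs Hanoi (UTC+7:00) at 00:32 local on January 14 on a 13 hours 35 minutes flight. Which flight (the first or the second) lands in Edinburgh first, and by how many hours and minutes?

Flight 1 in UTC: 11:35 − 9:00 = 02:35 on Jan 14.
+11 hours and 30 minutes → arrive 14:05 UTC on Jan 14.
Flight 2 in UTC: 00:32 − 7:00 = 17:32 on Jan 13.
+13 hours and 35 minutes → arrive 07:07 UTC on Jan 14.
Flight 2 lands earlier by 6 hours 58 minutes.

the second, by 6 hours 58 minutes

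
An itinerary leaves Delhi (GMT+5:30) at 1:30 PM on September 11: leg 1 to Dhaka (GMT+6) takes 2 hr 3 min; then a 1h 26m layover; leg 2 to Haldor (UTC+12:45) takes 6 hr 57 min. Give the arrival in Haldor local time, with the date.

Convert departure to UTC: 1:30 PM − 5:30 = 8:00 AM UTC on Sep 11.
Add 2 hours 3 minutes leg 1 → 10:03 AM UTC.
Add 1 hour 26 minutes layover in Dhaka → 11:29 AM UTC.
Add 6 hours 57 minutes leg 2 → 6:26 PM UTC.
Haldor is UTC+12:45, so local arrival = 6:26 PM + 12:45 = 7:11 AM on Sep 12.

7:11 AM on September 12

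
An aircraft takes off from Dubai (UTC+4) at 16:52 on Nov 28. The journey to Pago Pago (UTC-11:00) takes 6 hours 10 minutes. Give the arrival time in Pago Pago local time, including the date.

08:02 on Nov 28

Convert departure to UTC: 16:52 − 4:00 = 12:52 UTC on Nov 28.
Add 6 hours 10 minutes travel time → 19:02 UTC.
Pago Pago is UTC−11:00, so local arrival = 19:02 − 11:00 = 08:02 on Nov 28.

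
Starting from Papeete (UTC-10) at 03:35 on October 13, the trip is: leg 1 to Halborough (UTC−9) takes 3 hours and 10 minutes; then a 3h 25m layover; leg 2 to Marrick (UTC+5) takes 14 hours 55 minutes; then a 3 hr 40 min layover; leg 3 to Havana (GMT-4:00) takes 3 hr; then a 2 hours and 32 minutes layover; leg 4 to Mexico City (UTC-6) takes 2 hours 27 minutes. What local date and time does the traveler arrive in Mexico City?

Convert departure to UTC: 03:35 + 10:00 = 13:35 UTC on Oct 13.
Add 3 hours and 10 minutes leg 1 → 16:45 UTC.
Add 3 hours 25 minutes layover in Halborough → 20:10 UTC.
Add 14 hours 55 minutes leg 2 → 11:05 UTC (Oct 14).
Add 3 hours 40 minutes layover in Marrick → 14:45 UTC.
Add 3 hours leg 3 → 17:45 UTC.
Add 2 hours and 32 minutes layover in Havana → 20:17 UTC.
Add 2 hours 27 minutes leg 4 → 22:44 UTC.
Mexico City is UTC−6:00, so local arrival = 22:44 − 6:00 = 16:44 on Oct 14.

16:44 on October 14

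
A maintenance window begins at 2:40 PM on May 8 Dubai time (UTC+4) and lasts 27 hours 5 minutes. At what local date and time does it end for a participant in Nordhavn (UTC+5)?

6:45 PM on May 9

Nordhavn is 1:00 ahead of Dubai.
After 27 hours and 5 minutes it is 5:45 PM (May 9) in Dubai.
Shift by the zone difference: 5:45 PM + 1:00 = 6:45 PM on May 9 in Nordhavn.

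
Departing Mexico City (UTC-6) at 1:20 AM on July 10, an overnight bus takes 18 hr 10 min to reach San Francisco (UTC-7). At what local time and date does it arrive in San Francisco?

San Francisco is 1:00 behind Mexico City.
After 18 hours 10 minutes it is 7:30 PM in Mexico City.
Shift by the zone difference: 7:30 PM − 1:00 = 6:30 PM on Jul 10 in San Francisco.

6:30 PM on July 10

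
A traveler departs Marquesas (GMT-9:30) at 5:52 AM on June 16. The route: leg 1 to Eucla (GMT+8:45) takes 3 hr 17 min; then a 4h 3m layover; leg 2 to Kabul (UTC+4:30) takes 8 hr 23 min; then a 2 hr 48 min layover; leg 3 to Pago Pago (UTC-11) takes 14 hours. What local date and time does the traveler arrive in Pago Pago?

Convert departure to UTC: 5:52 AM + 9:30 = 3:22 PM UTC on Jun 16.
Add 3 hours 17 minutes leg 1 → 6:39 PM UTC.
Add 4 hours and 3 minutes layover in Eucla → 10:42 PM UTC.
Add 8 hours 23 minutes leg 2 → 7:05 AM UTC (Jun 17).
Add 2 hours and 48 minutes layover in Kabul → 9:53 AM UTC.
Add 14 hours leg 3 → 11:53 PM UTC.
Pago Pago is UTC−11:00, so local arrival = 11:53 PM − 11:00 = 12:53 PM on Jun 17.

12:53 PM on Jun 17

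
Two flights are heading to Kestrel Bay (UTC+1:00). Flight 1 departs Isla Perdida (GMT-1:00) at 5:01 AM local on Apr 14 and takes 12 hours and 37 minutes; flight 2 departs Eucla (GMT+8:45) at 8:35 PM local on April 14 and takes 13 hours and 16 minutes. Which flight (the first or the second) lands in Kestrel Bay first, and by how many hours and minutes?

the first, by 6 hours 28 minutes

Flight 1 in UTC: 5:01 AM + 1:00 = 6:01 AM on Apr 14.
+12 hours 37 minutes → arrive 6:38 PM UTC on Apr 14.
Flight 2 in UTC: 8:35 PM − 8:45 = 11:50 AM on Apr 14.
+13 hours and 16 minutes → arrive 1:06 AM UTC on Apr 15.
Flight 1 lands earlier by 6 hours 28 minutes.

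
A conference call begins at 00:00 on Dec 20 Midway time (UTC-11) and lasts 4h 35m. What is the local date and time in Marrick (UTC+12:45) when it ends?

Convert start to UTC: 00:00 + 11:00 = 11:00 UTC on Dec 20.
Add 4 hours 35 minutes duration → 15:35 UTC.
Marrick is UTC+12:45, so local end time = 15:35 + 12:45 = 04:20 on Dec 21.

04:20 on Dec 21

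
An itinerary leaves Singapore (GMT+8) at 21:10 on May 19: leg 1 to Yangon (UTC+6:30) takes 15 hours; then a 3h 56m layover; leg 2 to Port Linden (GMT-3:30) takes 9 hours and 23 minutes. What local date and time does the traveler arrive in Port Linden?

13:59 on May 20

Convert departure to UTC: 21:10 − 8:00 = 13:10 UTC on May 19.
Add 15 hours leg 1 → 04:10 UTC (May 20).
Add 3 hours 56 minutes layover in Yangon → 08:06 UTC.
Add 9 hours 23 minutes leg 2 → 17:29 UTC.
Port Linden is UTC−3:30, so local arrival = 17:29 − 3:30 = 13:59 on May 20.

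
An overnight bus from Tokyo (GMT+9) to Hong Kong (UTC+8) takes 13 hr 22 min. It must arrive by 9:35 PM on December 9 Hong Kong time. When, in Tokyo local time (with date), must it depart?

Target arrival in UTC: 9:35 PM − 8:00 = 1:35 PM on Dec 9.
Subtract 13 hours and 22 minutes → departure 12:13 AM UTC on Dec 9.
Tokyo is UTC+9:00: 12:13 AM + 9:00 = 9:13 AM on Dec 9.

9:13 AM on Dec 9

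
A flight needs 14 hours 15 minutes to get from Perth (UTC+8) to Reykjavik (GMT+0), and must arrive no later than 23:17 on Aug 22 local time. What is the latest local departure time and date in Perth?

17:02 on August 22

Target arrival is already UTC: 23:17 on Aug 22.
Subtract 14 hours 15 minutes → departure 09:02 UTC on Aug 22.
Perth is UTC+8:00: 09:02 + 8:00 = 17:02 on Aug 22.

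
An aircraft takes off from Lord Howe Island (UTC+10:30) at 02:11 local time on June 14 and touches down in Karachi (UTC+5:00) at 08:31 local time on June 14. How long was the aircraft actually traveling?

Departure in UTC: 02:11 − 10:30 = 15:41 on Jun 13.
Arrival in UTC: 08:31 − 5:00 = 03:31 on Jun 14.
Elapsed = 03:31 − 15:41 (+1 day) = 11 hours 50 minutes.

11 hours 50 minutes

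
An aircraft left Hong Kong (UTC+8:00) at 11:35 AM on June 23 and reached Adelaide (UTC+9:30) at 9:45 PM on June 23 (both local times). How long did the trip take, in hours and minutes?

8 hours 40 minutes

Departure in UTC: 11:35 AM − 8:00 = 3:35 AM on Jun 23.
Arrival in UTC: 9:45 PM − 9:30 = 12:15 PM on Jun 23.
Elapsed = 12:15 PM − 3:35 AM = 8 hours 40 minutes.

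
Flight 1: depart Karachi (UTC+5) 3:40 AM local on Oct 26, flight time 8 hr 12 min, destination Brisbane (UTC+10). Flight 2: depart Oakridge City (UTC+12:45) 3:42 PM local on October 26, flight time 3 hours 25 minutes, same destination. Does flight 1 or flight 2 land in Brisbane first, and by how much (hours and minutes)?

the second, by 30 minutes

Flight 1 in UTC: 3:40 AM − 5:00 = 10:40 PM on Oct 25.
+8 hours and 12 minutes → arrive 6:52 AM UTC on Oct 26.
Flight 2 in UTC: 3:42 PM − 12:45 = 2:57 AM on Oct 26.
+3 hours 25 minutes → arrive 6:22 AM UTC on Oct 26.
Flight 2 lands earlier by 30 minutes.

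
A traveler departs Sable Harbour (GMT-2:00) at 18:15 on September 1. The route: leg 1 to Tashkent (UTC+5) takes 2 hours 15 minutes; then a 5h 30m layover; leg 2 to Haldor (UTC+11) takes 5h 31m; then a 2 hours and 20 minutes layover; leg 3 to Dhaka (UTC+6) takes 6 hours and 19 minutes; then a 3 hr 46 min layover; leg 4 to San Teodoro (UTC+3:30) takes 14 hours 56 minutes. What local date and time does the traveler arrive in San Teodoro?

16:22 on September 3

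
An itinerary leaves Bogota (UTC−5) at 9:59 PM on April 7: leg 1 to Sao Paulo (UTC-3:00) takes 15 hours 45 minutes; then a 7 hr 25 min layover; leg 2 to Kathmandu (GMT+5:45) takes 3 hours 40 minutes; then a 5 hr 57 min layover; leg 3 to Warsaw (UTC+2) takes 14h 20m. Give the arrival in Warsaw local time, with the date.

Convert departure to UTC: 9:59 PM + 5:00 = 2:59 AM UTC on Apr 8.
Add 15 hours and 45 minutes leg 1 → 6:44 PM UTC.
Add 7 hours 25 minutes layover in Sao Paulo → 2:09 AM UTC (Apr 9).
Add 3 hours and 40 minutes leg 2 → 5:49 AM UTC.
Add 5 hours and 57 minutes layover in Kathmandu → 11:46 AM UTC.
Add 14 hours 20 minutes leg 3 → 2:06 AM UTC (Apr 10).
Warsaw is UTC+2:00, so local arrival = 2:06 AM + 2:00 = 4:06 AM on Apr 10.

4:06 AM on April 10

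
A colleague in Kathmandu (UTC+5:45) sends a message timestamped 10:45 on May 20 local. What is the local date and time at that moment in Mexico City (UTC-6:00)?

23:00 on May 19

In UTC: 10:45 − 5:45 = 05:00 on May 20.
Mexico City is UTC−6:00: 05:00 − 6:00 = 23:00 on May 19.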